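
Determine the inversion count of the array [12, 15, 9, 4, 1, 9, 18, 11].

Finding inversions in [12, 15, 9, 4, 1, 9, 18, 11]:

(0, 2): arr[0]=12 > arr[2]=9
(0, 3): arr[0]=12 > arr[3]=4
(0, 4): arr[0]=12 > arr[4]=1
(0, 5): arr[0]=12 > arr[5]=9
(0, 7): arr[0]=12 > arr[7]=11
(1, 2): arr[1]=15 > arr[2]=9
(1, 3): arr[1]=15 > arr[3]=4
(1, 4): arr[1]=15 > arr[4]=1
(1, 5): arr[1]=15 > arr[5]=9
(1, 7): arr[1]=15 > arr[7]=11
(2, 3): arr[2]=9 > arr[3]=4
(2, 4): arr[2]=9 > arr[4]=1
(3, 4): arr[3]=4 > arr[4]=1
(6, 7): arr[6]=18 > arr[7]=11

Total inversions: 14

The array has 14 inversion(s): (0,2), (0,3), (0,4), (0,5), (0,7), (1,2), (1,3), (1,4), (1,5), (1,7), (2,3), (2,4), (3,4), (6,7). Each pair (i,j) satisfies i < j and arr[i] > arr[j].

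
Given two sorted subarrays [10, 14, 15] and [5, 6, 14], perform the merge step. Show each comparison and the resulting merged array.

Merging process:

Compare 10 vs 5: take 5 from right. Merged: [5]
Compare 10 vs 6: take 6 from right. Merged: [5, 6]
Compare 10 vs 14: take 10 from left. Merged: [5, 6, 10]
Compare 14 vs 14: take 14 from left. Merged: [5, 6, 10, 14]
Compare 15 vs 14: take 14 from right. Merged: [5, 6, 10, 14, 14]
Append remaining from left: [15]. Merged: [5, 6, 10, 14, 14, 15]

Final merged array: [5, 6, 10, 14, 14, 15]
Total comparisons: 5

The merged array is [5, 6, 10, 14, 14, 15], requiring 5 comparisons. The merge step runs in O(n) time where n is the total number of elements.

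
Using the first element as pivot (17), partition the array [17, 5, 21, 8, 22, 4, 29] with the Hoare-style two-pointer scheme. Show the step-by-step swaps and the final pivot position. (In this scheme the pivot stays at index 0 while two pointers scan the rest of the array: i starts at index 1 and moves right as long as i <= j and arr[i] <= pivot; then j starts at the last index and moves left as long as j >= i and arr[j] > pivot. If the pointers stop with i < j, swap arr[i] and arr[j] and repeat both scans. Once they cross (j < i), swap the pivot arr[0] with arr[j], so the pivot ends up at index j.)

Hoare-style two-pointer partition with pivot = 17:

Initial array: [17, 5, 21, 8, 22, 4, 29]

Pointers start at i = 1, j = 6.
i stops at index 2 (arr[2]=21 > 17), j stops at index 5 (arr[5]=4 <= 17): swap arr[2] and arr[5], array becomes [17, 5, 4, 8, 22, 21, 29]
i ends at 4, j ends at 3: the pointers have crossed (j < i), so scanning stops.

Swap pivot arr[0] with arr[3] to place pivot at position 3: [8, 5, 4, 17, 22, 21, 29]
Pivot position: 3

After partitioning with pivot 17, the array becomes [8, 5, 4, 17, 22, 21, 29]. The pivot is placed at index 3. All elements to the left of the pivot are <= 17, and all elements to the right are > 17.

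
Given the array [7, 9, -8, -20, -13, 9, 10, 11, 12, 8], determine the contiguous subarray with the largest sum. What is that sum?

Using Kadane's algorithm on [7, 9, -8, -20, -13, 9, 10, 11, 12, 8]:

Scanning through the array:
Position 1 (value 9): max_ending_here = 16, max_so_far = 16
Position 2 (value -8): max_ending_here = 8, max_so_far = 16
Position 3 (value -20): max_ending_here = -12, max_so_far = 16
Position 4 (value -13): max_ending_here = -13, max_so_far = 16
Position 5 (value 9): max_ending_here = 9, max_so_far = 16
Position 6 (value 10): max_ending_here = 19, max_so_far = 19
Position 7 (value 11): max_ending_here = 30, max_so_far = 30
Position 8 (value 12): max_ending_here = 42, max_so_far = 42
Position 9 (value 8): max_ending_here = 50, max_so_far = 50

Maximum subarray: [9, 10, 11, 12, 8]
Maximum sum: 50

The maximum subarray is [9, 10, 11, 12, 8] with sum 50. This subarray runs from index 5 to index 9.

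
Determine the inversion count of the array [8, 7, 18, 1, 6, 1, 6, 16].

Finding inversions in [8, 7, 18, 1, 6, 1, 6, 16]:

(0, 1): arr[0]=8 > arr[1]=7
(0, 3): arr[0]=8 > arr[3]=1
(0, 4): arr[0]=8 > arr[4]=6
(0, 5): arr[0]=8 > arr[5]=1
(0, 6): arr[0]=8 > arr[6]=6
(1, 3): arr[1]=7 > arr[3]=1
(1, 4): arr[1]=7 > arr[4]=6
(1, 5): arr[1]=7 > arr[5]=1
(1, 6): arr[1]=7 > arr[6]=6
(2, 3): arr[2]=18 > arr[3]=1
(2, 4): arr[2]=18 > arr[4]=6
(2, 5): arr[2]=18 > arr[5]=1
(2, 6): arr[2]=18 > arr[6]=6
(2, 7): arr[2]=18 > arr[7]=16
(4, 5): arr[4]=6 > arr[5]=1

Total inversions: 15

The array has 15 inversion(s): (0,1), (0,3), (0,4), (0,5), (0,6), (1,3), (1,4), (1,5), (1,6), (2,3), (2,4), (2,5), (2,6), (2,7), (4,5). Each pair (i,j) satisfies i < j and arr[i] > arr[j].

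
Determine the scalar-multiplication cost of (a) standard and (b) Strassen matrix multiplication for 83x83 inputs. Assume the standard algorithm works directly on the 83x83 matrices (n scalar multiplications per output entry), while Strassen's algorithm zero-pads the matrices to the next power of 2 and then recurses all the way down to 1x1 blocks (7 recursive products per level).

Matrix multiplication for 83x83 matrices:

Strassen's algorithm requires power-of-2 dimensions. Pad 83x83 to 128x128 (next power of 2).

Standard algorithm: 83^3 = 571787 multiplications
Strassen's algorithm: 7^(log2(128)) = 7^7 = 823543 multiplications
Difference: 571787 - 823543 = -251756 (Strassen uses MORE here due to padding overhead — for small or just-over-power-of-2 n, padding can outweigh the per-level savings)

Standard: 571787 multiplications (83^3). Strassen: 823543 multiplications (7^7, after padding to 128x128). Strassen reduces 8 recursive multiplications to 7 at each level.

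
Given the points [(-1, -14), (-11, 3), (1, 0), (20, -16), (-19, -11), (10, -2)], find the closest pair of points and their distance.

Computing all pairwise distances among 6 points:

d((-1, -14), (-11, 3)) = 19.7231
d((-1, -14), (1, 0)) = 14.1421
d((-1, -14), (20, -16)) = 21.095
d((-1, -14), (-19, -11)) = 18.2483
d((-1, -14), (10, -2)) = 16.2788
d((-11, 3), (1, 0)) = 12.3693
d((-11, 3), (20, -16)) = 36.3593
d((-11, 3), (-19, -11)) = 16.1245
d((-11, 3), (10, -2)) = 21.587
d((1, 0), (20, -16)) = 24.8395
d((1, 0), (-19, -11)) = 22.8254
d((1, 0), (10, -2)) = 9.2195 <-- minimum
d((20, -16), (-19, -11)) = 39.3192
d((20, -16), (10, -2)) = 17.2047
d((-19, -11), (10, -2)) = 30.3645

Closest pair: (1, 0) and (10, -2) with distance 9.2195

The closest pair is (1, 0) and (10, -2) with Euclidean distance 9.2195. For 6 points, brute-force pairwise comparison is shown above. For large n, the divide-and-conquer algorithm (sort by x, recurse on halves, check the dividing strip) achieves O(n log n).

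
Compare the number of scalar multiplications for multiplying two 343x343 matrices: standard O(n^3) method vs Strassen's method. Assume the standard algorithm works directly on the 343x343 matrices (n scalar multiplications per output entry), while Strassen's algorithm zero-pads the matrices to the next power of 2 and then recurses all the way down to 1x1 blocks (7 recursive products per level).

Matrix multiplication for 343x343 matrices:

Strassen's algorithm requires power-of-2 dimensions. Pad 343x343 to 512x512 (next power of 2).

Standard algorithm: 343^3 = 40353607 multiplications
Strassen's algorithm: 7^(log2(512)) = 7^9 = 40353607 multiplications
Savings: 40353607 - 40353607 = 0 multiplications

Standard: 40353607 multiplications (343^3). Strassen: 40353607 multiplications (7^9, after padding to 512x512). Strassen reduces 8 recursive multiplications to 7 at each level.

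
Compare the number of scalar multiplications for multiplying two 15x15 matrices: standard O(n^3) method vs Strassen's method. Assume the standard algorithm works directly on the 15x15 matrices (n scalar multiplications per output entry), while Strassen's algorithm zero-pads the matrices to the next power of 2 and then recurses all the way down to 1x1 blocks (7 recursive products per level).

Matrix multiplication for 15x15 matrices:

Strassen's algorithm requires power-of-2 dimensions. Pad 15x15 to 16x16 (next power of 2).

Standard algorithm: 15^3 = 3375 multiplications
Strassen's algorithm: 7^(log2(16)) = 7^4 = 2401 multiplications
Savings: 3375 - 2401 = 974 multiplications

Standard: 3375 multiplications (15^3). Strassen: 2401 multiplications (7^4, after padding to 16x16). Strassen reduces 8 recursive multiplications to 7 at each level.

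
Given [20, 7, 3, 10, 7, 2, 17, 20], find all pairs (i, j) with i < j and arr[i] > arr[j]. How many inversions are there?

Finding inversions in [20, 7, 3, 10, 7, 2, 17, 20]:

(0, 1): arr[0]=20 > arr[1]=7
(0, 2): arr[0]=20 > arr[2]=3
(0, 3): arr[0]=20 > arr[3]=10
(0, 4): arr[0]=20 > arr[4]=7
(0, 5): arr[0]=20 > arr[5]=2
(0, 6): arr[0]=20 > arr[6]=17
(1, 2): arr[1]=7 > arr[2]=3
(1, 5): arr[1]=7 > arr[5]=2
(2, 5): arr[2]=3 > arr[5]=2
(3, 4): arr[3]=10 > arr[4]=7
(3, 5): arr[3]=10 > arr[5]=2
(4, 5): arr[4]=7 > arr[5]=2

Total inversions: 12

The array has 12 inversion(s): (0,1), (0,2), (0,3), (0,4), (0,5), (0,6), (1,2), (1,5), (2,5), (3,4), (3,5), (4,5). Each pair (i,j) satisfies i < j and arr[i] > arr[j].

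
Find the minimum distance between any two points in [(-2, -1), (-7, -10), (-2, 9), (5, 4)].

Computing all pairwise distances among 4 points:

d((-2, -1), (-7, -10)) = 10.2956
d((-2, -1), (-2, 9)) = 10.0
d((-2, -1), (5, 4)) = 8.6023 <-- minimum
d((-7, -10), (-2, 9)) = 19.6469
d((-7, -10), (5, 4)) = 18.4391
d((-2, 9), (5, 4)) = 8.6023 <-- minimum

Minimum distance: 8.6023 (tie among 2 pairs: (-2, -1) and (5, 4); (-2, 9) and (5, 4))

The minimum Euclidean distance is 8.6023. There is a tie: 2 pairs achieve this minimum — (-2, -1) and (5, 4); (-2, 9) and (5, 4). Any of these is a valid closest pair. For 4 points, brute-force pairwise comparison is shown above. For large n, the divide-and-conquer algorithm (sort by x, recurse on halves, check the dividing strip) achieves O(n log n).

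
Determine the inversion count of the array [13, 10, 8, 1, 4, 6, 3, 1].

Finding inversions in [13, 10, 8, 1, 4, 6, 3, 1]:

(0, 1): arr[0]=13 > arr[1]=10
(0, 2): arr[0]=13 > arr[2]=8
(0, 3): arr[0]=13 > arr[3]=1
(0, 4): arr[0]=13 > arr[4]=4
(0, 5): arr[0]=13 > arr[5]=6
(0, 6): arr[0]=13 > arr[6]=3
(0, 7): arr[0]=13 > arr[7]=1
(1, 2): arr[1]=10 > arr[2]=8
(1, 3): arr[1]=10 > arr[3]=1
(1, 4): arr[1]=10 > arr[4]=4
(1, 5): arr[1]=10 > arr[5]=6
(1, 6): arr[1]=10 > arr[6]=3
(1, 7): arr[1]=10 > arr[7]=1
(2, 3): arr[2]=8 > arr[3]=1
(2, 4): arr[2]=8 > arr[4]=4
(2, 5): arr[2]=8 > arr[5]=6
(2, 6): arr[2]=8 > arr[6]=3
(2, 7): arr[2]=8 > arr[7]=1
(4, 6): arr[4]=4 > arr[6]=3
(4, 7): arr[4]=4 > arr[7]=1
(5, 6): arr[5]=6 > arr[6]=3
(5, 7): arr[5]=6 > arr[7]=1
(6, 7): arr[6]=3 > arr[7]=1

Total inversions: 23

The array has 23 inversion(s): (0,1), (0,2), (0,3), (0,4), (0,5), (0,6), (0,7), (1,2), (1,3), (1,4), (1,5), (1,6), (1,7), (2,3), (2,4), (2,5), (2,6), (2,7), (4,6), (4,7), (5,6), (5,7), (6,7). Each pair (i,j) satisfies i < j and arr[i] > arr[j].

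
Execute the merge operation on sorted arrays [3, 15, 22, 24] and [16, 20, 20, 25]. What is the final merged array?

Merging process:

Compare 3 vs 16: take 3 from left. Merged: [3]
Compare 15 vs 16: take 15 from left. Merged: [3, 15]
Compare 22 vs 16: take 16 from right. Merged: [3, 15, 16]
Compare 22 vs 20: take 20 from right. Merged: [3, 15, 16, 20]
Compare 22 vs 20: take 20 from right. Merged: [3, 15, 16, 20, 20]
Compare 22 vs 25: take 22 from left. Merged: [3, 15, 16, 20, 20, 22]
Compare 24 vs 25: take 24 from left. Merged: [3, 15, 16, 20, 20, 22, 24]
Append remaining from right: [25]. Merged: [3, 15, 16, 20, 20, 22, 24, 25]

Final merged array: [3, 15, 16, 20, 20, 22, 24, 25]
Total comparisons: 7

The merged array is [3, 15, 16, 20, 20, 22, 24, 25], requiring 7 comparisons. The merge step runs in O(n) time where n is the total number of elements.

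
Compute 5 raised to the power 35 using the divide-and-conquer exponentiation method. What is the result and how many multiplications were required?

Computing 5^35 by squaring (build up from 5^1; each line after the first costs one multiplication):

5^1 = 5
5^2 = (5^1)^2 = 5^2 = 25
5^4 = (5^2)^2 = 25^2 = 625
5^8 = (5^4)^2 = 625^2 = 390625
5^16 = (5^8)^2 = 390625^2 = 152587890625
5^17 = 5 * 5^16 = 5 * 152587890625 = 762939453125
5^34 = (5^17)^2 = 762939453125^2 = 582076609134674072265625
5^35 = 5 * 5^34 = 5 * 582076609134674072265625 = 2910383045673370361328125

Result: 2910383045673370361328125
Multiplications needed: 7 (7 lines after 5^1)

5^35 = 2910383045673370361328125. Using exponentiation by squaring, this requires 7 multiplications. The key idea: if the exponent is even, square the half-power; if odd, multiply by the base once.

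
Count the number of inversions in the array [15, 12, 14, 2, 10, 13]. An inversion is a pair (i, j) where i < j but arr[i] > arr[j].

Finding inversions in [15, 12, 14, 2, 10, 13]:

(0, 1): arr[0]=15 > arr[1]=12
(0, 2): arr[0]=15 > arr[2]=14
(0, 3): arr[0]=15 > arr[3]=2
(0, 4): arr[0]=15 > arr[4]=10
(0, 5): arr[0]=15 > arr[5]=13
(1, 3): arr[1]=12 > arr[3]=2
(1, 4): arr[1]=12 > arr[4]=10
(2, 3): arr[2]=14 > arr[3]=2
(2, 4): arr[2]=14 > arr[4]=10
(2, 5): arr[2]=14 > arr[5]=13

Total inversions: 10

The array has 10 inversion(s): (0,1), (0,2), (0,3), (0,4), (0,5), (1,3), (1,4), (2,3), (2,4), (2,5). Each pair (i,j) satisfies i < j and arr[i] > arr[j].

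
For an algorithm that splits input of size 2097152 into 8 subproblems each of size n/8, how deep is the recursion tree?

For divide and conquer with division factor 8:

Problem sizes at each level:
Level 0: 2097152
Level 1: 262144
Level 2: 32768
Level 3: 4096
Level 4: 512
Level 5: 64
Level 6: 8
Level 7: 1

The root is level 0 and the size-1 base case is level 7 (the tree spans levels 0 through 7, i.e. 8 levels counting the root), so the depth is the number of divisions: log_8(2097152) = 7

The recursion tree depth is log_8(2097152) = 7. At each level, the problem size is divided by 8, so it takes 7 divisions to reduce to a base case of size 1. The algorithm makes 8 recursive calls at each level.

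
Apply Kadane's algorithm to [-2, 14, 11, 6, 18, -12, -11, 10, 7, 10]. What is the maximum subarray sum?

Using Kadane's algorithm on [-2, 14, 11, 6, 18, -12, -11, 10, 7, 10]:

Scanning through the array:
Position 1 (value 14): max_ending_here = 14, max_so_far = 14
Position 2 (value 11): max_ending_here = 25, max_so_far = 25
Position 3 (value 6): max_ending_here = 31, max_so_far = 31
Position 4 (value 18): max_ending_here = 49, max_so_far = 49
Position 5 (value -12): max_ending_here = 37, max_so_far = 49
Position 6 (value -11): max_ending_here = 26, max_so_far = 49
Position 7 (value 10): max_ending_here = 36, max_so_far = 49
Position 8 (value 7): max_ending_here = 43, max_so_far = 49
Position 9 (value 10): max_ending_here = 53, max_so_far = 53

Maximum subarray: [14, 11, 6, 18, -12, -11, 10, 7, 10]
Maximum sum: 53

The maximum subarray is [14, 11, 6, 18, -12, -11, 10, 7, 10] with sum 53. This subarray runs from index 1 to index 9.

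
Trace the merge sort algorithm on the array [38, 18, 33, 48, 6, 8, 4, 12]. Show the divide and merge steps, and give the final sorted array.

Merge sort trace:

Split: [38, 18, 33, 48, 6, 8, 4, 12] -> [38, 18, 33, 48] and [6, 8, 4, 12]
  Split: [38, 18, 33, 48] -> [38, 18] and [33, 48]
    Split: [38, 18] -> [38] and [18]
    Merge: [38] + [18] -> [18, 38]
    Split: [33, 48] -> [33] and [48]
    Merge: [33] + [48] -> [33, 48]
  Merge: [18, 38] + [33, 48] -> [18, 33, 38, 48]
  Split: [6, 8, 4, 12] -> [6, 8] and [4, 12]
    Split: [6, 8] -> [6] and [8]
    Merge: [6] + [8] -> [6, 8]
    Split: [4, 12] -> [4] and [12]
    Merge: [4] + [12] -> [4, 12]
  Merge: [6, 8] + [4, 12] -> [4, 6, 8, 12]
Merge: [18, 33, 38, 48] + [4, 6, 8, 12] -> [4, 6, 8, 12, 18, 33, 38, 48]

Final sorted array: [4, 6, 8, 12, 18, 33, 38, 48]

The merge sort proceeds by recursively splitting the array and merging sorted halves.
After all merges, the sorted array is [4, 6, 8, 12, 18, 33, 38, 48].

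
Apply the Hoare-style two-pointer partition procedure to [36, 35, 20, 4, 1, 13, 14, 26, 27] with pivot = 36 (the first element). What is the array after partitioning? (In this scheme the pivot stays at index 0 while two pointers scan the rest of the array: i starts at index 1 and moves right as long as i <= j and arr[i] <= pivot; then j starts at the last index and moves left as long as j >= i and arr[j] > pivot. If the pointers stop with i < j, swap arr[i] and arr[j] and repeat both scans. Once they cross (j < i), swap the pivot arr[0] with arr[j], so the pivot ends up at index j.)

Hoare-style two-pointer partition with pivot = 36:

Initial array: [36, 35, 20, 4, 1, 13, 14, 26, 27]

Pointers start at i = 1, j = 8.
i ends at 9, j ends at 8: the pointers have crossed (j < i), so scanning stops.

Swap pivot arr[0] with arr[8] to place pivot at position 8: [27, 35, 20, 4, 1, 13, 14, 26, 36]
Pivot position: 8

After partitioning with pivot 36, the array becomes [27, 35, 20, 4, 1, 13, 14, 26, 36]. The pivot is placed at index 8. All elements to the left of the pivot are <= 36, and all elements to the right are > 36.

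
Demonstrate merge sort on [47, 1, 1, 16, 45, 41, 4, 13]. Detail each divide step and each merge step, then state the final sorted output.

Merge sort trace:

Split: [47, 1, 1, 16, 45, 41, 4, 13] -> [47, 1, 1, 16] and [45, 41, 4, 13]
  Split: [47, 1, 1, 16] -> [47, 1] and [1, 16]
    Split: [47, 1] -> [47] and [1]
    Merge: [47] + [1] -> [1, 47]
    Split: [1, 16] -> [1] and [16]
    Merge: [1] + [16] -> [1, 16]
  Merge: [1, 47] + [1, 16] -> [1, 1, 16, 47]
  Split: [45, 41, 4, 13] -> [45, 41] and [4, 13]
    Split: [45, 41] -> [45] and [41]
    Merge: [45] + [41] -> [41, 45]
    Split: [4, 13] -> [4] and [13]
    Merge: [4] + [13] -> [4, 13]
  Merge: [41, 45] + [4, 13] -> [4, 13, 41, 45]
Merge: [1, 1, 16, 47] + [4, 13, 41, 45] -> [1, 1, 4, 13, 16, 41, 45, 47]

Final sorted array: [1, 1, 4, 13, 16, 41, 45, 47]

The merge sort proceeds by recursively splitting the array and merging sorted halves.
After all merges, the sorted array is [1, 1, 4, 13, 16, 41, 45, 47].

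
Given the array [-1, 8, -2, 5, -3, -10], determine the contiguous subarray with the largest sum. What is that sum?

Using Kadane's algorithm on [-1, 8, -2, 5, -3, -10]:

Scanning through the array:
Position 1 (value 8): max_ending_here = 8, max_so_far = 8
Position 2 (value -2): max_ending_here = 6, max_so_far = 8
Position 3 (value 5): max_ending_here = 11, max_so_far = 11
Position 4 (value -3): max_ending_here = 8, max_so_far = 11
Position 5 (value -10): max_ending_here = -2, max_so_far = 11

Maximum subarray: [8, -2, 5]
Maximum sum: 11

The maximum subarray is [8, -2, 5] with sum 11. This subarray runs from index 1 to index 3.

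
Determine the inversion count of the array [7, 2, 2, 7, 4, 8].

Finding inversions in [7, 2, 2, 7, 4, 8]:

(0, 1): arr[0]=7 > arr[1]=2
(0, 2): arr[0]=7 > arr[2]=2
(0, 4): arr[0]=7 > arr[4]=4
(3, 4): arr[3]=7 > arr[4]=4

Total inversions: 4

The array has 4 inversion(s): (0,1), (0,2), (0,4), (3,4). Each pair (i,j) satisfies i < j and arr[i] > arr[j].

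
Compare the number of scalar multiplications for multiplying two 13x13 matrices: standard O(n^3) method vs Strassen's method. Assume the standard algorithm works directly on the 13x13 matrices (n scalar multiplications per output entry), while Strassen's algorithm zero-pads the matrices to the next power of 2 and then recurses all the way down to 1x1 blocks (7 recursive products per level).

Matrix multiplication for 13x13 matrices:

Strassen's algorithm requires power-of-2 dimensions. Pad 13x13 to 16x16 (next power of 2).

Standard algorithm: 13^3 = 2197 multiplications
Strassen's algorithm: 7^(log2(16)) = 7^4 = 2401 multiplications
Difference: 2197 - 2401 = -204 (Strassen uses MORE here due to padding overhead — for small or just-over-power-of-2 n, padding can outweigh the per-level savings)

Standard: 2197 multiplications (13^3). Strassen: 2401 multiplications (7^4, after padding to 16x16). Strassen reduces 8 recursive multiplications to 7 at each level.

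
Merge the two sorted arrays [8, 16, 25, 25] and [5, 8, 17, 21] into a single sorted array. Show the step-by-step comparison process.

Merging process:

Compare 8 vs 5: take 5 from right. Merged: [5]
Compare 8 vs 8: take 8 from left. Merged: [5, 8]
Compare 16 vs 8: take 8 from right. Merged: [5, 8, 8]
Compare 16 vs 17: take 16 from left. Merged: [5, 8, 8, 16]
Compare 25 vs 17: take 17 from right. Merged: [5, 8, 8, 16, 17]
Compare 25 vs 21: take 21 from right. Merged: [5, 8, 8, 16, 17, 21]
Append remaining from left: [25, 25]. Merged: [5, 8, 8, 16, 17, 21, 25, 25]

Final merged array: [5, 8, 8, 16, 17, 21, 25, 25]
Total comparisons: 6

The merged array is [5, 8, 8, 16, 17, 21, 25, 25], requiring 6 comparisons. The merge step runs in O(n) time where n is the total number of elements.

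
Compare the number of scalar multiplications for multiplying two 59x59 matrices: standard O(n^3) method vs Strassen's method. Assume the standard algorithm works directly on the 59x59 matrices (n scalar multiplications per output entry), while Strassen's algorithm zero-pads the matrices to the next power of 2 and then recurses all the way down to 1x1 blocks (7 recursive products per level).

Matrix multiplication for 59x59 matrices:

Strassen's algorithm requires power-of-2 dimensions. Pad 59x59 to 64x64 (next power of 2).

Standard algorithm: 59^3 = 205379 multiplications
Strassen's algorithm: 7^(log2(64)) = 7^6 = 117649 multiplications
Savings: 205379 - 117649 = 87730 multiplications

Standard: 205379 multiplications (59^3). Strassen: 117649 multiplications (7^6, after padding to 64x64). Strassen reduces 8 recursive multiplications to 7 at each level.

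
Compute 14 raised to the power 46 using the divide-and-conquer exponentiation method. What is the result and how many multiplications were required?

Computing 14^46 by squaring (build up from 14^1; each line after the first costs one multiplication):

14^1 = 14
14^2 = (14^1)^2 = 14^2 = 196
14^4 = (14^2)^2 = 196^2 = 38416
14^5 = 14 * 14^4 = 14 * 38416 = 537824
14^10 = (14^5)^2 = 537824^2 = 289254654976
14^11 = 14 * 14^10 = 14 * 289254654976 = 4049565169664
14^22 = (14^11)^2 = 4049565169664^2 = 16398978063355821105872896
14^23 = 14 * 14^22 = 14 * 16398978063355821105872896 = 229585692886981495482220544
14^46 = (14^23)^2 = 229585692886981495482220544^2 = 52709590378395385649697127909589319306203213055655936

Result: 52709590378395385649697127909589319306203213055655936
Multiplications needed: 8 (8 lines after 14^1)

14^46 = 52709590378395385649697127909589319306203213055655936. Using exponentiation by squaring, this requires 8 multiplications. The key idea: if the exponent is even, square the half-power; if odd, multiply by the base once.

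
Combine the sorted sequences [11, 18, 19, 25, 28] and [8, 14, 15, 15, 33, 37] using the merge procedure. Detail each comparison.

Merging process:

Compare 11 vs 8: take 8 from right. Merged: [8]
Compare 11 vs 14: take 11 from left. Merged: [8, 11]
Compare 18 vs 14: take 14 from right. Merged: [8, 11, 14]
Compare 18 vs 15: take 15 from right. Merged: [8, 11, 14, 15]
Compare 18 vs 15: take 15 from right. Merged: [8, 11, 14, 15, 15]
Compare 18 vs 33: take 18 from left. Merged: [8, 11, 14, 15, 15, 18]
Compare 19 vs 33: take 19 from left. Merged: [8, 11, 14, 15, 15, 18, 19]
Compare 25 vs 33: take 25 from left. Merged: [8, 11, 14, 15, 15, 18, 19, 25]
Compare 28 vs 33: take 28 from left. Merged: [8, 11, 14, 15, 15, 18, 19, 25, 28]
Append remaining from right: [33, 37]. Merged: [8, 11, 14, 15, 15, 18, 19, 25, 28, 33, 37]

Final merged array: [8, 11, 14, 15, 15, 18, 19, 25, 28, 33, 37]
Total comparisons: 9

The merged array is [8, 11, 14, 15, 15, 18, 19, 25, 28, 33, 37], requiring 9 comparisons. The merge step runs in O(n) time where n is the total number of elements.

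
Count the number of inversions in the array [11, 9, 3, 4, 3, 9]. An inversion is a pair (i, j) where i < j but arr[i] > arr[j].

Finding inversions in [11, 9, 3, 4, 3, 9]:

(0, 1): arr[0]=11 > arr[1]=9
(0, 2): arr[0]=11 > arr[2]=3
(0, 3): arr[0]=11 > arr[3]=4
(0, 4): arr[0]=11 > arr[4]=3
(0, 5): arr[0]=11 > arr[5]=9
(1, 2): arr[1]=9 > arr[2]=3
(1, 3): arr[1]=9 > arr[3]=4
(1, 4): arr[1]=9 > arr[4]=3
(3, 4): arr[3]=4 > arr[4]=3

Total inversions: 9

The array has 9 inversion(s): (0,1), (0,2), (0,3), (0,4), (0,5), (1,2), (1,3), (1,4), (3,4). Each pair (i,j) satisfies i < j and arr[i] > arr[j].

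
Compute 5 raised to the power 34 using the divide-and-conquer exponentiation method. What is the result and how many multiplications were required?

Computing 5^34 by squaring (build up from 5^1; each line after the first costs one multiplication):

5^1 = 5
5^2 = (5^1)^2 = 5^2 = 25
5^4 = (5^2)^2 = 25^2 = 625
5^8 = (5^4)^2 = 625^2 = 390625
5^16 = (5^8)^2 = 390625^2 = 152587890625
5^17 = 5 * 5^16 = 5 * 152587890625 = 762939453125
5^34 = (5^17)^2 = 762939453125^2 = 582076609134674072265625

Result: 582076609134674072265625
Multiplications needed: 6 (6 lines after 5^1)

5^34 = 582076609134674072265625. Using exponentiation by squaring, this requires 6 multiplications. The key idea: if the exponent is even, square the half-power; if odd, multiply by the base once.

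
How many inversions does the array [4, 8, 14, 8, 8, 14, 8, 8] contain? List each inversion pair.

Finding inversions in [4, 8, 14, 8, 8, 14, 8, 8]:

(2, 3): arr[2]=14 > arr[3]=8
(2, 4): arr[2]=14 > arr[4]=8
(2, 6): arr[2]=14 > arr[6]=8
(2, 7): arr[2]=14 > arr[7]=8
(5, 6): arr[5]=14 > arr[6]=8
(5, 7): arr[5]=14 > arr[7]=8

Total inversions: 6

The array has 6 inversion(s): (2,3), (2,4), (2,6), (2,7), (5,6), (5,7). Each pair (i,j) satisfies i < j and arr[i] > arr[j].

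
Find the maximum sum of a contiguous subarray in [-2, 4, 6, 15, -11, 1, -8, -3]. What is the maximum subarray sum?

Using Kadane's algorithm on [-2, 4, 6, 15, -11, 1, -8, -3]:

Scanning through the array:
Position 1 (value 4): max_ending_here = 4, max_so_far = 4
Position 2 (value 6): max_ending_here = 10, max_so_far = 10
Position 3 (value 15): max_ending_here = 25, max_so_far = 25
Position 4 (value -11): max_ending_here = 14, max_so_far = 25
Position 5 (value 1): max_ending_here = 15, max_so_far = 25
Position 6 (value -8): max_ending_here = 7, max_so_far = 25
Position 7 (value -3): max_ending_here = 4, max_so_far = 25

Maximum subarray: [4, 6, 15]
Maximum sum: 25

The maximum subarray is [4, 6, 15] with sum 25. This subarray runs from index 1 to index 3.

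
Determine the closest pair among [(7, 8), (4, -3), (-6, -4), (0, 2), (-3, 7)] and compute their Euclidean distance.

Computing all pairwise distances among 5 points:

d((7, 8), (4, -3)) = 11.4018
d((7, 8), (-6, -4)) = 17.6918
d((7, 8), (0, 2)) = 9.2195
d((7, 8), (-3, 7)) = 10.0499
d((4, -3), (-6, -4)) = 10.0499
d((4, -3), (0, 2)) = 6.4031
d((4, -3), (-3, 7)) = 12.2066
d((-6, -4), (0, 2)) = 8.4853
d((-6, -4), (-3, 7)) = 11.4018
d((0, 2), (-3, 7)) = 5.831 <-- minimum

Closest pair: (0, 2) and (-3, 7) with distance 5.831

The closest pair is (0, 2) and (-3, 7) with Euclidean distance 5.831. For 5 points, brute-force pairwise comparison is shown above. For large n, the divide-and-conquer algorithm (sort by x, recurse on halves, check the dividing strip) achieves O(n log n).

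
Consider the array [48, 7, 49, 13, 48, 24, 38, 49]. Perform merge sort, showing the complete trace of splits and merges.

Merge sort trace:

Split: [48, 7, 49, 13, 48, 24, 38, 49] -> [48, 7, 49, 13] and [48, 24, 38, 49]
  Split: [48, 7, 49, 13] -> [48, 7] and [49, 13]
    Split: [48, 7] -> [48] and [7]
    Merge: [48] + [7] -> [7, 48]
    Split: [49, 13] -> [49] and [13]
    Merge: [49] + [13] -> [13, 49]
  Merge: [7, 48] + [13, 49] -> [7, 13, 48, 49]
  Split: [48, 24, 38, 49] -> [48, 24] and [38, 49]
    Split: [48, 24] -> [48] and [24]
    Merge: [48] + [24] -> [24, 48]
    Split: [38, 49] -> [38] and [49]
    Merge: [38] + [49] -> [38, 49]
  Merge: [24, 48] + [38, 49] -> [24, 38, 48, 49]
Merge: [7, 13, 48, 49] + [24, 38, 48, 49] -> [7, 13, 24, 38, 48, 48, 49, 49]

Final sorted array: [7, 13, 24, 38, 48, 48, 49, 49]

The merge sort proceeds by recursively splitting the array and merging sorted halves.
After all merges, the sorted array is [7, 13, 24, 38, 48, 48, 49, 49].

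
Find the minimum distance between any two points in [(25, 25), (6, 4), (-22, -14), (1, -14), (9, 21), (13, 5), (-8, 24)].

Computing all pairwise distances among 7 points:

d((25, 25), (6, 4)) = 28.3196
d((25, 25), (-22, -14)) = 61.0737
d((25, 25), (1, -14)) = 45.793
d((25, 25), (9, 21)) = 16.4924
d((25, 25), (13, 5)) = 23.3238
d((25, 25), (-8, 24)) = 33.0151
d((6, 4), (-22, -14)) = 33.2866
d((6, 4), (1, -14)) = 18.6815
d((6, 4), (9, 21)) = 17.2627
d((6, 4), (13, 5)) = 7.0711 <-- minimum
d((6, 4), (-8, 24)) = 24.4131
d((-22, -14), (1, -14)) = 23.0
d((-22, -14), (9, 21)) = 46.7547
d((-22, -14), (13, 5)) = 39.8246
d((-22, -14), (-8, 24)) = 40.4969
d((1, -14), (9, 21)) = 35.9026
d((1, -14), (13, 5)) = 22.4722
d((1, -14), (-8, 24)) = 39.0512
d((9, 21), (13, 5)) = 16.4924
d((9, 21), (-8, 24)) = 17.2627
d((13, 5), (-8, 24)) = 28.3196

Closest pair: (6, 4) and (13, 5) with distance 7.0711

The closest pair is (6, 4) and (13, 5) with Euclidean distance 7.0711. For 7 points, brute-force pairwise comparison is shown above. For large n, the divide-and-conquer algorithm (sort by x, recurse on halves, check the dividing strip) achieves O(n log n).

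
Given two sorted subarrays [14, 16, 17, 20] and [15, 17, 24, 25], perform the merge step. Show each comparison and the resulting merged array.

Merging process:

Compare 14 vs 15: take 14 from left. Merged: [14]
Compare 16 vs 15: take 15 from right. Merged: [14, 15]
Compare 16 vs 17: take 16 from left. Merged: [14, 15, 16]
Compare 17 vs 17: take 17 from left. Merged: [14, 15, 16, 17]
Compare 20 vs 17: take 17 from right. Merged: [14, 15, 16, 17, 17]
Compare 20 vs 24: take 20 from left. Merged: [14, 15, 16, 17, 17, 20]
Append remaining from right: [24, 25]. Merged: [14, 15, 16, 17, 17, 20, 24, 25]

Final merged array: [14, 15, 16, 17, 17, 20, 24, 25]
Total comparisons: 6

The merged array is [14, 15, 16, 17, 17, 20, 24, 25], requiring 6 comparisons. The merge step runs in O(n) time where n is the total number of elements.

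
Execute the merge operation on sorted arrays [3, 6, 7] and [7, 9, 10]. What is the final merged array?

Merging process:

Compare 3 vs 7: take 3 from left. Merged: [3]
Compare 6 vs 7: take 6 from left. Merged: [3, 6]
Compare 7 vs 7: take 7 from left. Merged: [3, 6, 7]
Append remaining from right: [7, 9, 10]. Merged: [3, 6, 7, 7, 9, 10]

Final merged array: [3, 6, 7, 7, 9, 10]
Total comparisons: 3

The merged array is [3, 6, 7, 7, 9, 10], requiring 3 comparisons. The merge step runs in O(n) time where n is the total number of elements.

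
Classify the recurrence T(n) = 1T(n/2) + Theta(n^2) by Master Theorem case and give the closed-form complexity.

Master Theorem for T(n) = 1T(n/2) + O(n^2):

a = 1, b = 2, c = 2
log_b(a) = log_2(1) = 0.0000

Case 3: c = 2 > log_2(1) = 0.0000
T(n) = O(n^2) = O(n^2)

For T(n) = 1T(n/2) + O(n^2): log_2(1) = 0.0000. This is Case 3 of the Master Theorem (c > log_b(a), work dominated by root), giving O(n^2).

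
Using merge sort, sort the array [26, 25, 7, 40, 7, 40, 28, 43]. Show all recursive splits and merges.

Merge sort trace:

Split: [26, 25, 7, 40, 7, 40, 28, 43] -> [26, 25, 7, 40] and [7, 40, 28, 43]
  Split: [26, 25, 7, 40] -> [26, 25] and [7, 40]
    Split: [26, 25] -> [26] and [25]
    Merge: [26] + [25] -> [25, 26]
    Split: [7, 40] -> [7] and [40]
    Merge: [7] + [40] -> [7, 40]
  Merge: [25, 26] + [7, 40] -> [7, 25, 26, 40]
  Split: [7, 40, 28, 43] -> [7, 40] and [28, 43]
    Split: [7, 40] -> [7] and [40]
    Merge: [7] + [40] -> [7, 40]
    Split: [28, 43] -> [28] and [43]
    Merge: [28] + [43] -> [28, 43]
  Merge: [7, 40] + [28, 43] -> [7, 28, 40, 43]
Merge: [7, 25, 26, 40] + [7, 28, 40, 43] -> [7, 7, 25, 26, 28, 40, 40, 43]

Final sorted array: [7, 7, 25, 26, 28, 40, 40, 43]

The merge sort proceeds by recursively splitting the array and merging sorted halves.
After all merges, the sorted array is [7, 7, 25, 26, 28, 40, 40, 43].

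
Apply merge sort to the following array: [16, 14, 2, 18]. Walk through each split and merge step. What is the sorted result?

Merge sort trace:

Split: [16, 14, 2, 18] -> [16, 14] and [2, 18]
  Split: [16, 14] -> [16] and [14]
  Merge: [16] + [14] -> [14, 16]
  Split: [2, 18] -> [2] and [18]
  Merge: [2] + [18] -> [2, 18]
Merge: [14, 16] + [2, 18] -> [2, 14, 16, 18]

Final sorted array: [2, 14, 16, 18]

The merge sort proceeds by recursively splitting the array and merging sorted halves.
After all merges, the sorted array is [2, 14, 16, 18].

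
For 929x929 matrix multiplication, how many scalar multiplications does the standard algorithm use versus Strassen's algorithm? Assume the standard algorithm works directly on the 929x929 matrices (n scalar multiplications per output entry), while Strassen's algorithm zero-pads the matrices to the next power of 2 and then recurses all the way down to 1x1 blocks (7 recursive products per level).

Matrix multiplication for 929x929 matrices:

Strassen's algorithm requires power-of-2 dimensions. Pad 929x929 to 1024x1024 (next power of 2).

Standard algorithm: 929^3 = 801765089 multiplications
Strassen's algorithm: 7^(log2(1024)) = 7^10 = 282475249 multiplications
Savings: 801765089 - 282475249 = 519289840 multiplications

Standard: 801765089 multiplications (929^3). Strassen: 282475249 multiplications (7^10, after padding to 1024x1024). Strassen reduces 8 recursive multiplications to 7 at each level.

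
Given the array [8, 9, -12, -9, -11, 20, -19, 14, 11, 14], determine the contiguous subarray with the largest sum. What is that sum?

Using Kadane's algorithm on [8, 9, -12, -9, -11, 20, -19, 14, 11, 14]:

Scanning through the array:
Position 1 (value 9): max_ending_here = 17, max_so_far = 17
Position 2 (value -12): max_ending_here = 5, max_so_far = 17
Position 3 (value -9): max_ending_here = -4, max_so_far = 17
Position 4 (value -11): max_ending_here = -11, max_so_far = 17
Position 5 (value 20): max_ending_here = 20, max_so_far = 20
Position 6 (value -19): max_ending_here = 1, max_so_far = 20
Position 7 (value 14): max_ending_here = 15, max_so_far = 20
Position 8 (value 11): max_ending_here = 26, max_so_far = 26
Position 9 (value 14): max_ending_here = 40, max_so_far = 40

Maximum subarray: [20, -19, 14, 11, 14]
Maximum sum: 40

The maximum subarray is [20, -19, 14, 11, 14] with sum 40. This subarray runs from index 5 to index 9.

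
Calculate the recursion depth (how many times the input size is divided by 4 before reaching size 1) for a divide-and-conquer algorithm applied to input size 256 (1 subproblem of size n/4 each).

For divide and conquer with division factor 4:

Problem sizes at each level:
Level 0: 256
Level 1: 64
Level 2: 16
Level 3: 4
Level 4: 1

The root is level 0 and the size-1 base case is level 4 (the tree spans levels 0 through 4, i.e. 5 levels counting the root), so the depth is the number of divisions: log_4(256) = 4

The recursion tree depth is log_4(256) = 4. At each level, the problem size is divided by 4, so it takes 4 divisions to reduce to a base case of size 1. The algorithm makes 1 recursive call at each level.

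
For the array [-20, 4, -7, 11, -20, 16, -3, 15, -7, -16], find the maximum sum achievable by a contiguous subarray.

Using Kadane's algorithm on [-20, 4, -7, 11, -20, 16, -3, 15, -7, -16]:

Scanning through the array:
Position 1 (value 4): max_ending_here = 4, max_so_far = 4
Position 2 (value -7): max_ending_here = -3, max_so_far = 4
Position 3 (value 11): max_ending_here = 11, max_so_far = 11
Position 4 (value -20): max_ending_here = -9, max_so_far = 11
Position 5 (value 16): max_ending_here = 16, max_so_far = 16
Position 6 (value -3): max_ending_here = 13, max_so_far = 16
Position 7 (value 15): max_ending_here = 28, max_so_far = 28
Position 8 (value -7): max_ending_here = 21, max_so_far = 28
Position 9 (value -16): max_ending_here = 5, max_so_far = 28

Maximum subarray: [16, -3, 15]
Maximum sum: 28

The maximum subarray is [16, -3, 15] with sum 28. This subarray runs from index 5 to index 7.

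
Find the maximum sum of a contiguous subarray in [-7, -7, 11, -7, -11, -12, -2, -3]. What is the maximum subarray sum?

Using Kadane's algorithm on [-7, -7, 11, -7, -11, -12, -2, -3]:

Scanning through the array:
Position 1 (value -7): max_ending_here = -7, max_so_far = -7
Position 2 (value 11): max_ending_here = 11, max_so_far = 11
Position 3 (value -7): max_ending_here = 4, max_so_far = 11
Position 4 (value -11): max_ending_here = -7, max_so_far = 11
Position 5 (value -12): max_ending_here = -12, max_so_far = 11
Position 6 (value -2): max_ending_here = -2, max_so_far = 11
Position 7 (value -3): max_ending_here = -3, max_so_far = 11

Maximum subarray: [11]
Maximum sum: 11

The maximum subarray is [11] with sum 11. This subarray runs from index 2 to index 2.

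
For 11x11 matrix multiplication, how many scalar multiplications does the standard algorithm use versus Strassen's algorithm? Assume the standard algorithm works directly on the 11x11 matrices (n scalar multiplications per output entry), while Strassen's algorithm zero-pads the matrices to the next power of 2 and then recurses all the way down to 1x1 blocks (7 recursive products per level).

Matrix multiplication for 11x11 matrices:

Strassen's algorithm requires power-of-2 dimensions. Pad 11x11 to 16x16 (next power of 2).

Standard algorithm: 11^3 = 1331 multiplications
Strassen's algorithm: 7^(log2(16)) = 7^4 = 2401 multiplications
Difference: 1331 - 2401 = -1070 (Strassen uses MORE here due to padding overhead — for small or just-over-power-of-2 n, padding can outweigh the per-level savings)

Standard: 1331 multiplications (11^3). Strassen: 2401 multiplications (7^4, after padding to 16x16). Strassen reduces 8 recursive multiplications to 7 at each level.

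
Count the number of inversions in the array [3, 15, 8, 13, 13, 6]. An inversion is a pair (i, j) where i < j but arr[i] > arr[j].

Finding inversions in [3, 15, 8, 13, 13, 6]:

(1, 2): arr[1]=15 > arr[2]=8
(1, 3): arr[1]=15 > arr[3]=13
(1, 4): arr[1]=15 > arr[4]=13
(1, 5): arr[1]=15 > arr[5]=6
(2, 5): arr[2]=8 > arr[5]=6
(3, 5): arr[3]=13 > arr[5]=6
(4, 5): arr[4]=13 > arr[5]=6

Total inversions: 7

The array has 7 inversion(s): (1,2), (1,3), (1,4), (1,5), (2,5), (3,5), (4,5). Each pair (i,j) satisfies i < j and arr[i] > arr[j].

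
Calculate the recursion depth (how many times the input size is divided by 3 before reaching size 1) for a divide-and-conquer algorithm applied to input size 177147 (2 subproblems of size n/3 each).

For divide and conquer with division factor 3:

Problem sizes at each level:
Level 0: 177147
Level 1: 59049
Level 2: 19683
Level 3: 6561
Level 4: 2187
Level 5: 729
Level 6: 243
Level 7: 81
Level 8: 27
Level 9: 9
Level 10: 3
Level 11: 1

The root is level 0 and the size-1 base case is level 11 (the tree spans levels 0 through 11, i.e. 12 levels counting the root), so the depth is the number of divisions: log_3(177147) = 11

The recursion tree depth is log_3(177147) = 11. At each level, the problem size is divided by 3, so it takes 11 divisions to reduce to a base case of size 1. The algorithm makes 2 recursive calls at each level.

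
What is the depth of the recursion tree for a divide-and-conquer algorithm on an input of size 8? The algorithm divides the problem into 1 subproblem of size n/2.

For divide and conquer with division factor 2:

Problem sizes at each level:
Level 0: 8
Level 1: 4
Level 2: 2
Level 3: 1

The root is level 0 and the size-1 base case is level 3 (the tree spans levels 0 through 3, i.e. 4 levels counting the root), so the depth is the number of divisions: log_2(8) = 3

The recursion tree depth is log_2(8) = 3. At each level, the problem size is divided by 2, so it takes 3 divisions to reduce to a base case of size 1. The algorithm makes 1 recursive call at each level.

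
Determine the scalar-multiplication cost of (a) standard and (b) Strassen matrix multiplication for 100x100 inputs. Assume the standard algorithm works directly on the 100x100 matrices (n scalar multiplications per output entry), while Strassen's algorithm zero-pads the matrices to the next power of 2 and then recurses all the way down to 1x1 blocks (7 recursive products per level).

Matrix multiplication for 100x100 matrices:

Strassen's algorithm requires power-of-2 dimensions. Pad 100x100 to 128x128 (next power of 2).

Standard algorithm: 100^3 = 1000000 multiplications
Strassen's algorithm: 7^(log2(128)) = 7^7 = 823543 multiplications
Savings: 1000000 - 823543 = 176457 multiplications

Standard: 1000000 multiplications (100^3). Strassen: 823543 multiplications (7^7, after padding to 128x128). Strassen reduces 8 recursive multiplications to 7 at each level.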